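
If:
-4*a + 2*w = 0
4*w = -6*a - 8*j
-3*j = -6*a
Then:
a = 0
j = 0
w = 0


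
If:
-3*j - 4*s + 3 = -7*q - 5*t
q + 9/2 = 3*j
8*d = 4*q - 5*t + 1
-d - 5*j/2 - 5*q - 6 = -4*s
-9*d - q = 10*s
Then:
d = -6271/4516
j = 2981/2258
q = -609/1129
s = 11775/9032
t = 2247/1129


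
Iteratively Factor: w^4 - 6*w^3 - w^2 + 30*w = (w)*(w^3 - 6*w^2 - w + 30) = w*(w - 5)*(w^2 - w - 6) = w*(w - 5)*(w + 2)*(w - 3)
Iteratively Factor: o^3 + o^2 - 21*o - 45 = (o - 5)*(o^2 + 6*o + 9) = (o - 5)*(o + 3)*(o + 3)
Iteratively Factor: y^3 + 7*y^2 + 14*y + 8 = (y + 4)*(y^2 + 3*y + 2) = (y + 1)*(y + 4)*(y + 2)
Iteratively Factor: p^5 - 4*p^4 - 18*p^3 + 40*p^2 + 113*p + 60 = (p + 3)*(p^4 - 7*p^3 + 3*p^2 + 31*p + 20) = (p - 5)*(p + 3)*(p^3 - 2*p^2 - 7*p - 4) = (p - 5)*(p + 1)*(p + 3)*(p^2 - 3*p - 4) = (p - 5)*(p + 1)^2*(p + 3)*(p - 4)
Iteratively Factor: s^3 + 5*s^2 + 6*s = (s + 3)*(s^2 + 2*s) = s*(s + 3)*(s + 2)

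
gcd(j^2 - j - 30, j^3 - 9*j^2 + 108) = j - 6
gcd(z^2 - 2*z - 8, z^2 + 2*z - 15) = 1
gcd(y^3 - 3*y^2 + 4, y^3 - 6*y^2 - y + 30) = 1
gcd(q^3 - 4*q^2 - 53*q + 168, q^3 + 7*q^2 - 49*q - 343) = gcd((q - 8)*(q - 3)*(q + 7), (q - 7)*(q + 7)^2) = q + 7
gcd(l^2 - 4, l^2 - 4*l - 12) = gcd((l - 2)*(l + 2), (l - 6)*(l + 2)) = l + 2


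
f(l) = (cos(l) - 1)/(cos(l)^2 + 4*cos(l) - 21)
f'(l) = (2*sin(l)*cos(l) + 4*sin(l))*(cos(l) - 1)/(cos(l)^2 + 4*cos(l) - 21)^2 - sin(l)/(cos(l)^2 + 4*cos(l) - 21) = (cos(l)^2 - 2*cos(l) + 17)*sin(l)/(cos(l)^2 + 4*cos(l) - 21)^2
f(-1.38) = 0.04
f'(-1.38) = -0.04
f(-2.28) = 0.07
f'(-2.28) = -0.03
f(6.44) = 0.00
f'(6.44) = 0.01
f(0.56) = 0.01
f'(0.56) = 0.03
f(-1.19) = 0.03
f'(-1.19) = -0.04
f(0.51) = 0.01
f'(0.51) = 0.03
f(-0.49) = 0.01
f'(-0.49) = -0.03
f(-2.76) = 0.08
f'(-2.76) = -0.01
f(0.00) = 0.00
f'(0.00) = 0.00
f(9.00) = 0.08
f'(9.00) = 0.01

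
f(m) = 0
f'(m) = 0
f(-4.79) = 0.00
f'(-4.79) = 0.00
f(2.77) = 0.00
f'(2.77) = 0.00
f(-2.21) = 0.00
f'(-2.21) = 0.00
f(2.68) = 0.00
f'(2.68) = 0.00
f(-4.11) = 0.00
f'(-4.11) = 0.00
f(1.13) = 0.00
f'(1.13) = 0.00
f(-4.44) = 0.00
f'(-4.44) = 0.00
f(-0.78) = 0.00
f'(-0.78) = 0.00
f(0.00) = 0.00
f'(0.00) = 0.00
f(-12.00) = 0.00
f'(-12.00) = 0.00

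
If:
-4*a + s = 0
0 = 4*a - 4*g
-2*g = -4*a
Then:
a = 0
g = 0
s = 0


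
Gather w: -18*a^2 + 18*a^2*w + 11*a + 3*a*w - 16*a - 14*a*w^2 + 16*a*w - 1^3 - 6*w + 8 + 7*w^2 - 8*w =-18*a^2 - 5*a + w^2*(7 - 14*a) + w*(18*a^2 + 19*a - 14) + 7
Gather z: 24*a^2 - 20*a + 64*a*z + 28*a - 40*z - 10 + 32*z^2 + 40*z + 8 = 24*a^2 + 64*a*z + 8*a + 32*z^2 - 2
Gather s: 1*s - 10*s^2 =-10*s^2 + s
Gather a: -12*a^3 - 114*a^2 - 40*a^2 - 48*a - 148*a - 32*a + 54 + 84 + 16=-12*a^3 - 154*a^2 - 228*a + 154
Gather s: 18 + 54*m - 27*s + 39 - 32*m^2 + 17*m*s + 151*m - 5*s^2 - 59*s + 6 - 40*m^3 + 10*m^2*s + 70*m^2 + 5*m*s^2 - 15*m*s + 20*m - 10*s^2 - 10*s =-40*m^3 + 38*m^2 + 225*m + s^2*(5*m - 15) + s*(10*m^2 + 2*m - 96) + 63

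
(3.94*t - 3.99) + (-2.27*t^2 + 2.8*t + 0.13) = -2.27*t^2 + 6.74*t - 3.86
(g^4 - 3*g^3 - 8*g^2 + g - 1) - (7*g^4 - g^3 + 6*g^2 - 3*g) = -6*g^4 - 2*g^3 - 14*g^2 + 4*g - 1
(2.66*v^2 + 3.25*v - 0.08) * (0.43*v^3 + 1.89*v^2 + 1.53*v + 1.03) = 1.1438*v^5 + 6.4249*v^4 + 10.1779*v^3 + 7.5611*v^2 + 3.2251*v - 0.0824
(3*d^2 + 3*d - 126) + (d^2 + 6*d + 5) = 4*d^2 + 9*d - 121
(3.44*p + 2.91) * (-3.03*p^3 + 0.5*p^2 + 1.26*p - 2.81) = -10.4232*p^4 - 7.0973*p^3 + 5.7894*p^2 - 5.9998*p - 8.1771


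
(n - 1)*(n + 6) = n^2 + 5*n - 6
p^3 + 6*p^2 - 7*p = p*(p - 1)*(p + 7)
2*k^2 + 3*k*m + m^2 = (k + m)*(2*k + m)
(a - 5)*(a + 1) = a^2 - 4*a - 5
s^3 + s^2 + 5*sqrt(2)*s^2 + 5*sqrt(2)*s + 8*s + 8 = (s + 1)*(s + sqrt(2))*(s + 4*sqrt(2))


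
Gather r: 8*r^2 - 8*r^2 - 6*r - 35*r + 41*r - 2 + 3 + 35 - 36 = 0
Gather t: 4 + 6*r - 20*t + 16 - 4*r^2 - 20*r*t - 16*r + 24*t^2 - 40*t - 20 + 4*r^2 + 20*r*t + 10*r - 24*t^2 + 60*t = 0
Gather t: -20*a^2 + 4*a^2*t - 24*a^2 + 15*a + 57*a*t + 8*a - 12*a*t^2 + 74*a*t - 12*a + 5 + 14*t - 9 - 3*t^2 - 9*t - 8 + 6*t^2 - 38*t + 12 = -44*a^2 + 11*a + t^2*(3 - 12*a) + t*(4*a^2 + 131*a - 33)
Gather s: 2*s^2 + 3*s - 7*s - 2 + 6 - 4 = 2*s^2 - 4*s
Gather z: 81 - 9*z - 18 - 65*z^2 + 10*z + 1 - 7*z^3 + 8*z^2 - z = -7*z^3 - 57*z^2 + 64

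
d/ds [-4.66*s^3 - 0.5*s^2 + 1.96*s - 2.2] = -13.98*s^2 - 1.0*s + 1.96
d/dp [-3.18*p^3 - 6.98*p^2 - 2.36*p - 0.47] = -9.54*p^2 - 13.96*p - 2.36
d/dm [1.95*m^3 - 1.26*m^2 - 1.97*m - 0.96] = 5.85*m^2 - 2.52*m - 1.97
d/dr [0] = 0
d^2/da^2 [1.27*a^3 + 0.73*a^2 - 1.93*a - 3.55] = 7.62*a + 1.46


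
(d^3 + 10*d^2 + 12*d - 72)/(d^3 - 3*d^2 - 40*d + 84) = (d + 6)/(d - 7)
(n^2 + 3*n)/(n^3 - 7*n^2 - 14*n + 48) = n/(n^2 - 10*n + 16)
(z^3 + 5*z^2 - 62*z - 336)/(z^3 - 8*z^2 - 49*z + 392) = (z + 6)/(z - 7)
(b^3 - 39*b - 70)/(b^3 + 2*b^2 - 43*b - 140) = (b + 2)/(b + 4)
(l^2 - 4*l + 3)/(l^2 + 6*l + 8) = (l^2 - 4*l + 3)/(l^2 + 6*l + 8)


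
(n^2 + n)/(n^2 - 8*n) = (n + 1)/(n - 8)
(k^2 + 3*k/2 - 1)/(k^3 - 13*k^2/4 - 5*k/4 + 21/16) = 8*(k + 2)/(8*k^2 - 22*k - 21)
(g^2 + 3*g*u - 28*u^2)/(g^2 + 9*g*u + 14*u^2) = (g - 4*u)/(g + 2*u)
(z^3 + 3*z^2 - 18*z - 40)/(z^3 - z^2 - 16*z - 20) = (z^2 + z - 20)/(z^2 - 3*z - 10)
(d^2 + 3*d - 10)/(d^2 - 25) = (d - 2)/(d - 5)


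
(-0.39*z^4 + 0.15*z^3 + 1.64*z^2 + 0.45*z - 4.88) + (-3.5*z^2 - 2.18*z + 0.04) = -0.39*z^4 + 0.15*z^3 - 1.86*z^2 - 1.73*z - 4.84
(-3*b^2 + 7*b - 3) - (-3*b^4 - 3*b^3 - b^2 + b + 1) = 3*b^4 + 3*b^3 - 2*b^2 + 6*b - 4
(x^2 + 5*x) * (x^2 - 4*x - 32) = x^4 + x^3 - 52*x^2 - 160*x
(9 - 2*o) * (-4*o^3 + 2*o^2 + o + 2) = 8*o^4 - 40*o^3 + 16*o^2 + 5*o + 18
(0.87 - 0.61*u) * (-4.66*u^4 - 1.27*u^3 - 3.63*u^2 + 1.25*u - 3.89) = 2.8426*u^5 - 3.2795*u^4 + 1.1094*u^3 - 3.9206*u^2 + 3.4604*u - 3.3843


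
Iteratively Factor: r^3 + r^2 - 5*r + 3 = (r + 3)*(r^2 - 2*r + 1) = (r - 1)*(r + 3)*(r - 1)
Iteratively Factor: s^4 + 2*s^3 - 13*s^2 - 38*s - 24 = (s + 1)*(s^3 + s^2 - 14*s - 24) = (s + 1)*(s + 2)*(s^2 - s - 12) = (s - 4)*(s + 1)*(s + 2)*(s + 3)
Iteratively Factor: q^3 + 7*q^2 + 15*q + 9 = (q + 3)*(q^2 + 4*q + 3) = (q + 3)^2*(q + 1)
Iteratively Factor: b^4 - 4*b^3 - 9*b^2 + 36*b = (b)*(b^3 - 4*b^2 - 9*b + 36) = b*(b + 3)*(b^2 - 7*b + 12) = b*(b - 3)*(b + 3)*(b - 4)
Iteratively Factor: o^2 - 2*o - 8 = (o - 4)*(o + 2)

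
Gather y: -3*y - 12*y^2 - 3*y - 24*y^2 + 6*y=-36*y^2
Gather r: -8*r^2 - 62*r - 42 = -8*r^2 - 62*r - 42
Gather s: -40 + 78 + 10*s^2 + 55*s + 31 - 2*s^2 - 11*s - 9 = 8*s^2 + 44*s + 60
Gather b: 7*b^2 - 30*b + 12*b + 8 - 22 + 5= 7*b^2 - 18*b - 9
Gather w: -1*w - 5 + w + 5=0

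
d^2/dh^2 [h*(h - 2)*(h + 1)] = 6*h - 2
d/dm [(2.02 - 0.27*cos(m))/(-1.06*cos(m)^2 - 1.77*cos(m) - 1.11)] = (0.2862*cos(m)^2 - 4.2824*cos(m) - 3.8751)*sin(m)/(1.1236*cos(m)^4 + 3.7524*cos(m)^3 + 5.4861*cos(m)^2 + 3.9294*cos(m) + 1.2321)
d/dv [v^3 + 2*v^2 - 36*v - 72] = 3*v^2 + 4*v - 36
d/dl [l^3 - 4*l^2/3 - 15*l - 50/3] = 3*l^2 - 8*l/3 - 15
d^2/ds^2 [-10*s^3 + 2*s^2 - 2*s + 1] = 4 - 60*s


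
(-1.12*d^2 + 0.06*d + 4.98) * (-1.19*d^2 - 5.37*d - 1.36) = 1.3328*d^4 + 5.943*d^3 - 4.7252*d^2 - 26.8242*d - 6.7728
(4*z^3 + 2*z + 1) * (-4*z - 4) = -16*z^4 - 16*z^3 - 8*z^2 - 12*z - 4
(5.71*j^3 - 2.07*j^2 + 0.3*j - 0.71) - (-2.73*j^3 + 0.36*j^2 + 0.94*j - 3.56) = 8.44*j^3 - 2.43*j^2 - 0.64*j + 2.85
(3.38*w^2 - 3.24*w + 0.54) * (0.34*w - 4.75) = 1.1492*w^3 - 17.1566*w^2 + 15.5736*w - 2.565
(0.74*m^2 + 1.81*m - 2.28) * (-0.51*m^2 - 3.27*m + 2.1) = -0.3774*m^4 - 3.3429*m^3 - 3.2019*m^2 + 11.2566*m - 4.788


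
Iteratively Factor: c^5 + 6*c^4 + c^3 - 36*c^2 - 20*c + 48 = (c + 2)*(c^4 + 4*c^3 - 7*c^2 - 22*c + 24) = (c - 2)*(c + 2)*(c^3 + 6*c^2 + 5*c - 12) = (c - 2)*(c - 1)*(c + 2)*(c^2 + 7*c + 12) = (c - 2)*(c - 1)*(c + 2)*(c + 3)*(c + 4)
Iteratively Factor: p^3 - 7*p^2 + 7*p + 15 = (p + 1)*(p^2 - 8*p + 15) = (p - 5)*(p + 1)*(p - 3)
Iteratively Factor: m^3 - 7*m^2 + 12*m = (m - 4)*(m^2 - 3*m) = m*(m - 4)*(m - 3)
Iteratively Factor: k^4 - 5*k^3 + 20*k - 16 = (k - 2)*(k^3 - 3*k^2 - 6*k + 8) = (k - 2)*(k + 2)*(k^2 - 5*k + 4) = (k - 4)*(k - 2)*(k + 2)*(k - 1)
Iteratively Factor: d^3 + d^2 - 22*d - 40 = (d - 5)*(d^2 + 6*d + 8) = (d - 5)*(d + 4)*(d + 2)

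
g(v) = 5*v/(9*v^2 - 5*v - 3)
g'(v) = 5*v*(5 - 18*v)/(9*v^2 - 5*v - 3)^2 + 5/(9*v^2 - 5*v - 3) = 15*(-3*v^2 - 1)/(81*v^4 - 90*v^3 - 29*v^2 + 30*v + 9)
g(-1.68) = -0.27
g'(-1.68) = -0.15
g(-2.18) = -0.22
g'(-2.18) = -0.09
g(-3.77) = -0.13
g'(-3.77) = -0.03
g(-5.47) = -0.09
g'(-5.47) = -0.02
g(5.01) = 0.13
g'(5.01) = -0.03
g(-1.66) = -0.28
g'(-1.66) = -0.15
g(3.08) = 0.23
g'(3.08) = -0.10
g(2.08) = 0.41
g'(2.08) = -0.32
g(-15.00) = -0.04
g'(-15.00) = 0.00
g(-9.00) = -0.06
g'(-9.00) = -0.00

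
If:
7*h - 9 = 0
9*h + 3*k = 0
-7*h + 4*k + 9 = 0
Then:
No Solution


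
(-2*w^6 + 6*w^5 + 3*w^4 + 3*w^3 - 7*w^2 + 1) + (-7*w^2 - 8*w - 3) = -2*w^6 + 6*w^5 + 3*w^4 + 3*w^3 - 14*w^2 - 8*w - 2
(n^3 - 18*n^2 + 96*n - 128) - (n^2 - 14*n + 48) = n^3 - 19*n^2 + 110*n - 176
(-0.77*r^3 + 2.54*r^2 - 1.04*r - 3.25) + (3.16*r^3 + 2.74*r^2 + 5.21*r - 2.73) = 2.39*r^3 + 5.28*r^2 + 4.17*r - 5.98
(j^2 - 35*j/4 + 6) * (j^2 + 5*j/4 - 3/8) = j^4 - 15*j^3/2 - 85*j^2/16 + 345*j/32 - 9/4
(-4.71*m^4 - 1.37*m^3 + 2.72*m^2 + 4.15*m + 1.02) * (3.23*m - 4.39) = -15.2133*m^5 + 16.2518*m^4 + 14.7999*m^3 + 1.4637*m^2 - 14.9239*m - 4.4778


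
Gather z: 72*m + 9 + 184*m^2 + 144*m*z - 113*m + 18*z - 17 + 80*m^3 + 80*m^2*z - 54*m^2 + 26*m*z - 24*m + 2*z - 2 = 80*m^3 + 130*m^2 - 65*m + z*(80*m^2 + 170*m + 20) - 10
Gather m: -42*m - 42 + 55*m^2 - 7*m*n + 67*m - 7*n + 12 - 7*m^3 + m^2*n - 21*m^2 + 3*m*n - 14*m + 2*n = -7*m^3 + m^2*(n + 34) + m*(11 - 4*n) - 5*n - 30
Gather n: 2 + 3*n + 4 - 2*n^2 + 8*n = -2*n^2 + 11*n + 6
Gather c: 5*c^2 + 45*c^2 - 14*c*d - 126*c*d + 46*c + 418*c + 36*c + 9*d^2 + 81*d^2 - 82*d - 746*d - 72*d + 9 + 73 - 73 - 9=50*c^2 + c*(500 - 140*d) + 90*d^2 - 900*d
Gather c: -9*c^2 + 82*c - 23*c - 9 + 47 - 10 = -9*c^2 + 59*c + 28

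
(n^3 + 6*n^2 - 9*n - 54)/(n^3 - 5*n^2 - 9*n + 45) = (n + 6)/(n - 5)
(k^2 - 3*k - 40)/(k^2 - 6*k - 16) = (k + 5)/(k + 2)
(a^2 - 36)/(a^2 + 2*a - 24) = (a - 6)/(a - 4)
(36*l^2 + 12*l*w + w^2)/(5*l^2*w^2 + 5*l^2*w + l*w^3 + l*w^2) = (36*l^2 + 12*l*w + w^2)/(l*w*(5*l*w + 5*l + w^2 + w))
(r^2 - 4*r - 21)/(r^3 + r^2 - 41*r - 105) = 1/(r + 5)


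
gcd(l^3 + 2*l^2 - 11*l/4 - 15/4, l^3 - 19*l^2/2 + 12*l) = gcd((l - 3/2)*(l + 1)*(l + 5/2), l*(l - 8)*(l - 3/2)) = l - 3/2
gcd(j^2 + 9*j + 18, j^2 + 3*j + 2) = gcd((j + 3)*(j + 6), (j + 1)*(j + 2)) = 1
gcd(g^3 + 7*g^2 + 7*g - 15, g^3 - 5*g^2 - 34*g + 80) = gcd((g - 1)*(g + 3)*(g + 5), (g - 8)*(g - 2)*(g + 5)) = g + 5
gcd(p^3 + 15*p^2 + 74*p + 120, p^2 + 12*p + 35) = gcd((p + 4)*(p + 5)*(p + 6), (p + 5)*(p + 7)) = p + 5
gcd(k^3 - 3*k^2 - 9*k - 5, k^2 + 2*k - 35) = k - 5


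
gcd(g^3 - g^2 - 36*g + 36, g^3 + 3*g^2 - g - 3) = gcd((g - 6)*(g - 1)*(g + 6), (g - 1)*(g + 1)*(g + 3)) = g - 1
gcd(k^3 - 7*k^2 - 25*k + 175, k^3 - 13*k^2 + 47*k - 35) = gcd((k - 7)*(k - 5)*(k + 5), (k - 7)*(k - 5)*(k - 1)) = k^2 - 12*k + 35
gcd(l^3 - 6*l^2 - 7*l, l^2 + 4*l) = l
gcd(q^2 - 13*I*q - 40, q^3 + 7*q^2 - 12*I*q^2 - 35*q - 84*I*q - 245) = q - 5*I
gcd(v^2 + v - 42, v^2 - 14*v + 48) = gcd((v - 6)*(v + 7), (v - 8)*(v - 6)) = v - 6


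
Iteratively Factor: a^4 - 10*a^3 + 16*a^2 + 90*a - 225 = (a - 5)*(a^3 - 5*a^2 - 9*a + 45) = (a - 5)^2*(a^2 - 9) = (a - 5)^2*(a + 3)*(a - 3)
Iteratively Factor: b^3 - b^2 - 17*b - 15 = (b + 3)*(b^2 - 4*b - 5) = (b + 1)*(b + 3)*(b - 5)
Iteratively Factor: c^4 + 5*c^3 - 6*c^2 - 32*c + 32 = (c + 4)*(c^3 + c^2 - 10*c + 8) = (c - 2)*(c + 4)*(c^2 + 3*c - 4) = (c - 2)*(c - 1)*(c + 4)*(c + 4)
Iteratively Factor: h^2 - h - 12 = (h - 4)*(h + 3)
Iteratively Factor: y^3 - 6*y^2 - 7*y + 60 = (y + 3)*(y^2 - 9*y + 20) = (y - 4)*(y + 3)*(y - 5)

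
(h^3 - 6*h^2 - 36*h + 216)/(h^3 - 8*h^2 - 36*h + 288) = (h - 6)/(h - 8)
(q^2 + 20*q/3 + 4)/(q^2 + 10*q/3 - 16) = (3*q + 2)/(3*q - 8)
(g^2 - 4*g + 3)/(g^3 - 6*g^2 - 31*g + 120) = (g - 1)/(g^2 - 3*g - 40)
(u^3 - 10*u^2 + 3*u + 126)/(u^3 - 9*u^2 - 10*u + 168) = (u + 3)/(u + 4)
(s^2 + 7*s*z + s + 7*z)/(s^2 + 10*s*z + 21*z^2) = (s + 1)/(s + 3*z)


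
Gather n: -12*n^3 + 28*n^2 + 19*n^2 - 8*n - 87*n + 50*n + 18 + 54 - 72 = -12*n^3 + 47*n^2 - 45*n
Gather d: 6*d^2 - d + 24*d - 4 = 6*d^2 + 23*d - 4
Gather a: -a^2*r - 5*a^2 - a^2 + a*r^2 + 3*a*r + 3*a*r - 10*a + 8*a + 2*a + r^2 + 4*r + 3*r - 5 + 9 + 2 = a^2*(-r - 6) + a*(r^2 + 6*r) + r^2 + 7*r + 6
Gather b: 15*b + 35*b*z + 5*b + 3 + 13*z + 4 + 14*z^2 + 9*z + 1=b*(35*z + 20) + 14*z^2 + 22*z + 8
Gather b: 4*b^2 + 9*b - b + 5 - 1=4*b^2 + 8*b + 4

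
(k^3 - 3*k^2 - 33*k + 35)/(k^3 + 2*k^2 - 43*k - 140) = (k - 1)/(k + 4)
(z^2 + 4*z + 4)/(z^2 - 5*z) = (z^2 + 4*z + 4)/(z*(z - 5))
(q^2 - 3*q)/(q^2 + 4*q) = (q - 3)/(q + 4)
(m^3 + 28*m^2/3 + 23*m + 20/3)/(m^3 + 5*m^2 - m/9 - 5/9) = 3*(m + 4)/(3*m - 1)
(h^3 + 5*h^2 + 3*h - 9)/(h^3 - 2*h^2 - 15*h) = (h^2 + 2*h - 3)/(h*(h - 5))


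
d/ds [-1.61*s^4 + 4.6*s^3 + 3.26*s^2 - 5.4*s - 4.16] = -6.44*s^3 + 13.8*s^2 + 6.52*s - 5.4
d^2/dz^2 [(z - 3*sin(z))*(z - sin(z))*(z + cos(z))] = 4*z^2*sin(z) - z^2*cos(z) - 4*z*sin(z) + 8*z*sin(2*z) - 16*z*cos(z) + 6*z*cos(2*z) + 6*z + 6*sin(2*z) - 27*cos(z)/4 - 8*cos(2*z) + 27*cos(3*z)/4 + 8*sqrt(2)*cos(z + pi/4)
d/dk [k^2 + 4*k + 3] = 2*k + 4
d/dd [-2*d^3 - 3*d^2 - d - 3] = -6*d^2 - 6*d - 1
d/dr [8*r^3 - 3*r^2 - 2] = 6*r*(4*r - 1)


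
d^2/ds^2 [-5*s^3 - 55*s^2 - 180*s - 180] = -30*s - 110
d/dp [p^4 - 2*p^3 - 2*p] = 4*p^3 - 6*p^2 - 2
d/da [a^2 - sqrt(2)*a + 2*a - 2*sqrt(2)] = 2*a - sqrt(2) + 2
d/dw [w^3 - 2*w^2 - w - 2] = 3*w^2 - 4*w - 1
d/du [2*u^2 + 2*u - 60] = 4*u + 2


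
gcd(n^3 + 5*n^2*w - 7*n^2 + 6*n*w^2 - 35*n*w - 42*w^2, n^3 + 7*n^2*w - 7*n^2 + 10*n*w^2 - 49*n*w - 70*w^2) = n^2 + 2*n*w - 7*n - 14*w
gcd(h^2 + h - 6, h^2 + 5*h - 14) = h - 2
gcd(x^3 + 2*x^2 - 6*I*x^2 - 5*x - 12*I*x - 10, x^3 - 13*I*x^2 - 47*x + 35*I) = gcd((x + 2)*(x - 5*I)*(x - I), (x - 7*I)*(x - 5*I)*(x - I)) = x^2 - 6*I*x - 5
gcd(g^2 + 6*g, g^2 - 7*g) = g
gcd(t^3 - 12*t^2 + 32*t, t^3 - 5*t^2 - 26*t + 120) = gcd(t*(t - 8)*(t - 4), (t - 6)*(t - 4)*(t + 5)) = t - 4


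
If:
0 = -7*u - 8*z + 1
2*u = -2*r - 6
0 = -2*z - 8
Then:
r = -54/7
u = 33/7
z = -4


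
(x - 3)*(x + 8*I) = x^2 - 3*x + 8*I*x - 24*I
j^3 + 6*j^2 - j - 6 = (j - 1)*(j + 1)*(j + 6)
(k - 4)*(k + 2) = k^2 - 2*k - 8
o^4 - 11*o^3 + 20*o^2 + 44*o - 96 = (o - 8)*(o - 3)*(o - 2)*(o + 2)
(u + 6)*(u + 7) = u^2 + 13*u + 42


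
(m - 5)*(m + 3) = m^2 - 2*m - 15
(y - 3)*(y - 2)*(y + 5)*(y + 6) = y^4 + 6*y^3 - 19*y^2 - 84*y + 180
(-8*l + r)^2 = 64*l^2 - 16*l*r + r^2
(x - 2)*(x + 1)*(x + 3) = x^3 + 2*x^2 - 5*x - 6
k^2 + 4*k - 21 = (k - 3)*(k + 7)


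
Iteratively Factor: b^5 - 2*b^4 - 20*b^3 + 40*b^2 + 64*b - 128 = (b + 4)*(b^4 - 6*b^3 + 4*b^2 + 24*b - 32) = (b - 2)*(b + 4)*(b^3 - 4*b^2 - 4*b + 16) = (b - 2)*(b + 2)*(b + 4)*(b^2 - 6*b + 8) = (b - 2)^2*(b + 2)*(b + 4)*(b - 4)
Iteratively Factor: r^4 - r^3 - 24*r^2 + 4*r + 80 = (r - 5)*(r^3 + 4*r^2 - 4*r - 16) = (r - 5)*(r - 2)*(r^2 + 6*r + 8) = (r - 5)*(r - 2)*(r + 4)*(r + 2)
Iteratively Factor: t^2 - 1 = (t - 1)*(t + 1)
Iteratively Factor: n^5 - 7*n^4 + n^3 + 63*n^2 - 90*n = (n - 3)*(n^4 - 4*n^3 - 11*n^2 + 30*n) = (n - 3)*(n - 2)*(n^3 - 2*n^2 - 15*n) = (n - 5)*(n - 3)*(n - 2)*(n^2 + 3*n) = n*(n - 5)*(n - 3)*(n - 2)*(n + 3)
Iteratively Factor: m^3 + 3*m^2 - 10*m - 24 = (m - 3)*(m^2 + 6*m + 8) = (m - 3)*(m + 4)*(m + 2)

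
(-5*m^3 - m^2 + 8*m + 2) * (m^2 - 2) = -5*m^5 - m^4 + 18*m^3 + 4*m^2 - 16*m - 4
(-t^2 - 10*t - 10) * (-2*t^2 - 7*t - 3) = 2*t^4 + 27*t^3 + 93*t^2 + 100*t + 30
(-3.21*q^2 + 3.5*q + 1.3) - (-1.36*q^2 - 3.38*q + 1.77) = -1.85*q^2 + 6.88*q - 0.47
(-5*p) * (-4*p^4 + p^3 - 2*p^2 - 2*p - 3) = 20*p^5 - 5*p^4 + 10*p^3 + 10*p^2 + 15*p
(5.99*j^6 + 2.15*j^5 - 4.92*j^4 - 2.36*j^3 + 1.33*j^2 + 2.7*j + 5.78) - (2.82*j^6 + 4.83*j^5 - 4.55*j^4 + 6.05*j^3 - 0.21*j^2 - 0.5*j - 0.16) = 3.17*j^6 - 2.68*j^5 - 0.37*j^4 - 8.41*j^3 + 1.54*j^2 + 3.2*j + 5.94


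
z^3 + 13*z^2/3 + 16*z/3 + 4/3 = (z + 1/3)*(z + 2)^2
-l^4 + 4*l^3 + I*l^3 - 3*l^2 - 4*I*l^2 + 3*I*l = l*(l - 3)*(I*l + 1)*(I*l - I)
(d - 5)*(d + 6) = d^2 + d - 30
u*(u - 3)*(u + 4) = u^3 + u^2 - 12*u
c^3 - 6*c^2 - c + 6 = (c - 6)*(c - 1)*(c + 1)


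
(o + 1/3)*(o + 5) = o^2 + 16*o/3 + 5/3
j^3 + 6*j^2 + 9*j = j*(j + 3)^2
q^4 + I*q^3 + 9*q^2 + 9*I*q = q*(q - 3*I)*(q + I)*(q + 3*I)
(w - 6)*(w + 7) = w^2 + w - 42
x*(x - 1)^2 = x^3 - 2*x^2 + x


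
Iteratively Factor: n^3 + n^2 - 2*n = (n - 1)*(n^2 + 2*n) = (n - 1)*(n + 2)*(n)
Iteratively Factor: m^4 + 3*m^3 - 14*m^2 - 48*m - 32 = (m - 4)*(m^3 + 7*m^2 + 14*m + 8) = (m - 4)*(m + 1)*(m^2 + 6*m + 8) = (m - 4)*(m + 1)*(m + 4)*(m + 2)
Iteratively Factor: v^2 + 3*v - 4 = (v - 1)*(v + 4)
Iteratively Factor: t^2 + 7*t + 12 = (t + 4)*(t + 3)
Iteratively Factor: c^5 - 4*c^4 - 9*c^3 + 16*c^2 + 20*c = (c - 5)*(c^4 + c^3 - 4*c^2 - 4*c) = (c - 5)*(c - 2)*(c^3 + 3*c^2 + 2*c) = c*(c - 5)*(c - 2)*(c^2 + 3*c + 2) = c*(c - 5)*(c - 2)*(c + 2)*(c + 1)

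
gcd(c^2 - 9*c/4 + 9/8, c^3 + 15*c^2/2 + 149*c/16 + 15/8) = 1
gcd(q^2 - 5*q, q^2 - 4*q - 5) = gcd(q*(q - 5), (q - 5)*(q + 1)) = q - 5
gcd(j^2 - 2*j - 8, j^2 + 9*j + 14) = j + 2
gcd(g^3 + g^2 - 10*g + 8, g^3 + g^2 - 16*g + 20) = g - 2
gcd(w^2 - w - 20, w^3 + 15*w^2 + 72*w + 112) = w + 4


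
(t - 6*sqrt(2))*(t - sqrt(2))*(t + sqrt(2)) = t^3 - 6*sqrt(2)*t^2 - 2*t + 12*sqrt(2)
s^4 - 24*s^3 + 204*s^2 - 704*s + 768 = (s - 8)^2*(s - 6)*(s - 2)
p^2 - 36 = (p - 6)*(p + 6)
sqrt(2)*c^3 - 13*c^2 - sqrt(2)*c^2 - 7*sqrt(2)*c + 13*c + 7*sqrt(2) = (c - 1)*(c - 7*sqrt(2))*(sqrt(2)*c + 1)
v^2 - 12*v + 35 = (v - 7)*(v - 5)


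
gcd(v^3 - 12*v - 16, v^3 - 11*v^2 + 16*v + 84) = v + 2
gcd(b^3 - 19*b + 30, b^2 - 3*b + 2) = b - 2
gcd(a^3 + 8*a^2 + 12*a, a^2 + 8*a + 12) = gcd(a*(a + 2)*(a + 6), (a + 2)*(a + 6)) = a^2 + 8*a + 12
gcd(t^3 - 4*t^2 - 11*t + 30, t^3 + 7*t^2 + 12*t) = t + 3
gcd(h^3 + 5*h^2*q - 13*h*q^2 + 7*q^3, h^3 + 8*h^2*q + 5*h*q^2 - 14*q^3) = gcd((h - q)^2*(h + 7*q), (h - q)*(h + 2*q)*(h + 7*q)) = -h^2 - 6*h*q + 7*q^2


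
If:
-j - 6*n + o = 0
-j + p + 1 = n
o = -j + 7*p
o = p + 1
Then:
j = 7/5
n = 0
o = 7/5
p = 2/5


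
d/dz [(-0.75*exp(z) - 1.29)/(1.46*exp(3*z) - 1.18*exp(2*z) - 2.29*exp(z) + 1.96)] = (2.19*exp(3*z) + 4.7652*exp(2*z) - 3.0444*exp(z) - 4.4241)*exp(z)/(2.1316*exp(6*z) - 3.4456*exp(5*z) - 5.2944*exp(4*z) + 11.1276*exp(3*z) + 0.618500000000001*exp(2*z) - 8.9768*exp(z) + 3.8416)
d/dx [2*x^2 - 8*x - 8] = 4*x - 8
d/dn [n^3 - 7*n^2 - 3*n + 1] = 3*n^2 - 14*n - 3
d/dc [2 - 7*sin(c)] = -7*cos(c)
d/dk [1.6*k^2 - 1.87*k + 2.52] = 3.2*k - 1.87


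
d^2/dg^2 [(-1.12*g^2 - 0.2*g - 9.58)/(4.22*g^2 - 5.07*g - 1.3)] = (-55.049056*g^3 - 1060.492752*g^2 + 1223.224392*g - 598.766844)/(75.151448*g^6 - 270.865764*g^5 + 255.971274*g^4 + 36.560277*g^3 - 78.85371*g^2 - 25.7049*g - 2.197)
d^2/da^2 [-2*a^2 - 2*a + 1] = -4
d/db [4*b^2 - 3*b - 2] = 8*b - 3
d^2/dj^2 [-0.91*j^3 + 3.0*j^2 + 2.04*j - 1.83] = 6.0 - 5.46*j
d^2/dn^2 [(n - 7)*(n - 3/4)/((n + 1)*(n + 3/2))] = 4*(-41*n^3 + 45*n^2 + 297*n + 225)/(8*n^6 + 60*n^5 + 186*n^4 + 305*n^3 + 279*n^2 + 135*n + 27)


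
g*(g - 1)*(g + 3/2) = g^3 + g^2/2 - 3*g/2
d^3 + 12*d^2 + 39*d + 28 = (d + 1)*(d + 4)*(d + 7)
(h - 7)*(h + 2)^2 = h^3 - 3*h^2 - 24*h - 28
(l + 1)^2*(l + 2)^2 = l^4 + 6*l^3 + 13*l^2 + 12*l + 4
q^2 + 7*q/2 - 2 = (q - 1/2)*(q + 4)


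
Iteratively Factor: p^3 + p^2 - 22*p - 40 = (p + 4)*(p^2 - 3*p - 10) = (p + 2)*(p + 4)*(p - 5)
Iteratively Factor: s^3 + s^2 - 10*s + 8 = (s - 1)*(s^2 + 2*s - 8) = (s - 2)*(s - 1)*(s + 4)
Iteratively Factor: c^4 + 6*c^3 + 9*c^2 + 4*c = (c + 4)*(c^3 + 2*c^2 + c) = (c + 1)*(c + 4)*(c^2 + c) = c*(c + 1)*(c + 4)*(c + 1)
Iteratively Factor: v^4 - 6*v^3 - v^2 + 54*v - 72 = (v - 2)*(v^3 - 4*v^2 - 9*v + 36) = (v - 4)*(v - 2)*(v^2 - 9) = (v - 4)*(v - 3)*(v - 2)*(v + 3)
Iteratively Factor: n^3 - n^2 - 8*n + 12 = (n + 3)*(n^2 - 4*n + 4) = (n - 2)*(n + 3)*(n - 2)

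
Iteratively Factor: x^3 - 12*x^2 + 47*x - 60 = (x - 5)*(x^2 - 7*x + 12) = (x - 5)*(x - 3)*(x - 4)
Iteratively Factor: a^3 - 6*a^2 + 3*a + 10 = (a + 1)*(a^2 - 7*a + 10) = (a - 5)*(a + 1)*(a - 2)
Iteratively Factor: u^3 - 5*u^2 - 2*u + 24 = (u - 4)*(u^2 - u - 6) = (u - 4)*(u + 2)*(u - 3)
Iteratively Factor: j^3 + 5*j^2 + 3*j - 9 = (j - 1)*(j^2 + 6*j + 9) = (j - 1)*(j + 3)*(j + 3)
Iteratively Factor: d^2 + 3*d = (d)*(d + 3)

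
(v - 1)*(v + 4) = v^2 + 3*v - 4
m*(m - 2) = m^2 - 2*m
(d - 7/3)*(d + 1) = d^2 - 4*d/3 - 7/3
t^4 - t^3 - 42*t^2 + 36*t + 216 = (t - 6)*(t - 3)*(t + 2)*(t + 6)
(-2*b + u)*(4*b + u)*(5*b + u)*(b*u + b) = -40*b^4*u - 40*b^4 + 2*b^3*u^2 + 2*b^3*u + 7*b^2*u^3 + 7*b^2*u^2 + b*u^4 + b*u^3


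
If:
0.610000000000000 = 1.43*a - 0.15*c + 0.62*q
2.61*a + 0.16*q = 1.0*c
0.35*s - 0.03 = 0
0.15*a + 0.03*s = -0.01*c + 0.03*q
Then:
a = 0.12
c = 0.44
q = 0.82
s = 0.09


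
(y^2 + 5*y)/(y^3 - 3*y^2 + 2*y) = (y + 5)/(y^2 - 3*y + 2)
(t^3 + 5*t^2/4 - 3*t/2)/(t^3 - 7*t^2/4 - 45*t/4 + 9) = t*(t + 2)/(t^2 - t - 12)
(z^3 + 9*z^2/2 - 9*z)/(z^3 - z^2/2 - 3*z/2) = (z + 6)/(z + 1)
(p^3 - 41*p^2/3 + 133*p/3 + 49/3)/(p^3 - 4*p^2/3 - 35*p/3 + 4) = (3*p^3 - 41*p^2 + 133*p + 49)/(3*p^3 - 4*p^2 - 35*p + 12)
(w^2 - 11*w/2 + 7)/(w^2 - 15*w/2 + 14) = (w - 2)/(w - 4)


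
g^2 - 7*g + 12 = (g - 4)*(g - 3)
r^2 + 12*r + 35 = (r + 5)*(r + 7)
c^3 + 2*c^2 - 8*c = c*(c - 2)*(c + 4)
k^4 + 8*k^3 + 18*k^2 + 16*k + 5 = (k + 1)^3*(k + 5)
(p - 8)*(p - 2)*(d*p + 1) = d*p^3 - 10*d*p^2 + 16*d*p + p^2 - 10*p + 16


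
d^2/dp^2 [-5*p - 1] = 0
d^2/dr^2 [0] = 0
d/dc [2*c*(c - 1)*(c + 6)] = 6*c^2 + 20*c - 12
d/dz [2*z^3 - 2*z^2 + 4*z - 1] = 6*z^2 - 4*z + 4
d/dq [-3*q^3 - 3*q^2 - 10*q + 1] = -9*q^2 - 6*q - 10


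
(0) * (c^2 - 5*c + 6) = 0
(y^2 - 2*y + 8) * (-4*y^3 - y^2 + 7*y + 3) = -4*y^5 + 7*y^4 - 23*y^3 - 19*y^2 + 50*y + 24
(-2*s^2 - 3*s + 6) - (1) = -2*s^2 - 3*s + 5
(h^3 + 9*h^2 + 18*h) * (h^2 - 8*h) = h^5 + h^4 - 54*h^3 - 144*h^2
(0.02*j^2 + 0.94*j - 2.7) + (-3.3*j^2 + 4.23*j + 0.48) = -3.28*j^2 + 5.17*j - 2.22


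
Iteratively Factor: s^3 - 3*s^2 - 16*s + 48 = (s + 4)*(s^2 - 7*s + 12) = (s - 4)*(s + 4)*(s - 3)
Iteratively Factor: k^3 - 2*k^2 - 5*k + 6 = (k - 1)*(k^2 - k - 6) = (k - 1)*(k + 2)*(k - 3)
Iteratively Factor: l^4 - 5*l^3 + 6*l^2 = (l)*(l^3 - 5*l^2 + 6*l) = l*(l - 3)*(l^2 - 2*l) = l^2*(l - 3)*(l - 2)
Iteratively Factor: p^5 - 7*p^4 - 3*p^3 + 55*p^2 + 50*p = (p + 2)*(p^4 - 9*p^3 + 15*p^2 + 25*p) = (p - 5)*(p + 2)*(p^3 - 4*p^2 - 5*p) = p*(p - 5)*(p + 2)*(p^2 - 4*p - 5) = p*(p - 5)*(p + 1)*(p + 2)*(p - 5)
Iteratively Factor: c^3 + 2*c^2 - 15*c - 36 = (c - 4)*(c^2 + 6*c + 9) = (c - 4)*(c + 3)*(c + 3)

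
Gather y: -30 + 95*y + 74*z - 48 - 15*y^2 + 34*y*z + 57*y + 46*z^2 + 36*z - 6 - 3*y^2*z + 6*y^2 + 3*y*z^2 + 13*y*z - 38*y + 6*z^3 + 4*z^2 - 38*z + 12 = y^2*(-3*z - 9) + y*(3*z^2 + 47*z + 114) + 6*z^3 + 50*z^2 + 72*z - 72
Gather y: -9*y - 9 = -9*y - 9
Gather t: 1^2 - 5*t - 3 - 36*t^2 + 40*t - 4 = -36*t^2 + 35*t - 6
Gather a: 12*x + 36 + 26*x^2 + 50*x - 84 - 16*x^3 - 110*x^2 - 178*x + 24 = -16*x^3 - 84*x^2 - 116*x - 24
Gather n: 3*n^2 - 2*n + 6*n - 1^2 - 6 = 3*n^2 + 4*n - 7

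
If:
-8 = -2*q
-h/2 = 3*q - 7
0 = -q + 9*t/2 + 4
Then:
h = -10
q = 4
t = 0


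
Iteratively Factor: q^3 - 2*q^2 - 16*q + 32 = (q - 2)*(q^2 - 16) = (q - 2)*(q + 4)*(q - 4)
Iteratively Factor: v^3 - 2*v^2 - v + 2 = (v - 2)*(v^2 - 1) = (v - 2)*(v - 1)*(v + 1)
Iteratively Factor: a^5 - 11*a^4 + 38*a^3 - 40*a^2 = (a - 5)*(a^4 - 6*a^3 + 8*a^2) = a*(a - 5)*(a^3 - 6*a^2 + 8*a) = a^2*(a - 5)*(a^2 - 6*a + 8) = a^2*(a - 5)*(a - 4)*(a - 2)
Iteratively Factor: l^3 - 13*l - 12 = (l - 4)*(l^2 + 4*l + 3) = (l - 4)*(l + 3)*(l + 1)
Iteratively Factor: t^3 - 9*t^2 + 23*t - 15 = (t - 5)*(t^2 - 4*t + 3) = (t - 5)*(t - 1)*(t - 3)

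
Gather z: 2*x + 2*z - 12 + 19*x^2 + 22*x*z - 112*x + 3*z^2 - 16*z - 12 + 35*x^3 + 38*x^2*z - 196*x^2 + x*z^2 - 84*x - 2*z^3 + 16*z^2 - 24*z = 35*x^3 - 177*x^2 - 194*x - 2*z^3 + z^2*(x + 19) + z*(38*x^2 + 22*x - 38) - 24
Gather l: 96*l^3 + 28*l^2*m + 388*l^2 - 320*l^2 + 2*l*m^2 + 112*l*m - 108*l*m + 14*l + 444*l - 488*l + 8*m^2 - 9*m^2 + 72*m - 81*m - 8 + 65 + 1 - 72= 96*l^3 + l^2*(28*m + 68) + l*(2*m^2 + 4*m - 30) - m^2 - 9*m - 14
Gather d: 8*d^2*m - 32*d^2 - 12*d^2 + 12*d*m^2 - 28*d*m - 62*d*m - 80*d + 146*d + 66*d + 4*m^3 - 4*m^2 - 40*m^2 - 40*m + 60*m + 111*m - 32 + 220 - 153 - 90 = d^2*(8*m - 44) + d*(12*m^2 - 90*m + 132) + 4*m^3 - 44*m^2 + 131*m - 55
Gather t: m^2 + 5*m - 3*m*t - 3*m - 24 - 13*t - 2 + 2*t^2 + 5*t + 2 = m^2 + 2*m + 2*t^2 + t*(-3*m - 8) - 24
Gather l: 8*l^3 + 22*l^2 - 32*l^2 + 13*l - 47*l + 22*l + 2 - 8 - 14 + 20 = 8*l^3 - 10*l^2 - 12*l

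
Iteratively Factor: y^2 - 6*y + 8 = (y - 4)*(y - 2)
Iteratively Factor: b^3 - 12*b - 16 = (b + 2)*(b^2 - 2*b - 8) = (b - 4)*(b + 2)*(b + 2)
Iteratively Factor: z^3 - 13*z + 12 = (z - 1)*(z^2 + z - 12) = (z - 1)*(z + 4)*(z - 3)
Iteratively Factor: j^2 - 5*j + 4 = (j - 1)*(j - 4)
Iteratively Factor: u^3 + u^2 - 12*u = (u - 3)*(u^2 + 4*u) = (u - 3)*(u + 4)*(u)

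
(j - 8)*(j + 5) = j^2 - 3*j - 40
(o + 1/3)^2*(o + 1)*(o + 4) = o^4 + 17*o^3/3 + 67*o^2/9 + 29*o/9 + 4/9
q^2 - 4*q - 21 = (q - 7)*(q + 3)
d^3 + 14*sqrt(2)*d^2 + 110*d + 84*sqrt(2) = (d + sqrt(2))*(d + 6*sqrt(2))*(d + 7*sqrt(2))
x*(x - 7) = x^2 - 7*x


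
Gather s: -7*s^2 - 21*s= -7*s^2 - 21*s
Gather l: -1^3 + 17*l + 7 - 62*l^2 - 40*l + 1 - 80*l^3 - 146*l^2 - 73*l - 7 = -80*l^3 - 208*l^2 - 96*l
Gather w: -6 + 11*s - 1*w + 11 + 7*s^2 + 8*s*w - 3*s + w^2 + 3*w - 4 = 7*s^2 + 8*s + w^2 + w*(8*s + 2) + 1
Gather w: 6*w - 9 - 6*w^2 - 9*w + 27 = -6*w^2 - 3*w + 18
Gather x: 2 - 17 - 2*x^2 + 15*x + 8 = -2*x^2 + 15*x - 7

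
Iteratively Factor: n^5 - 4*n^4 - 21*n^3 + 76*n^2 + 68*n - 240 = (n - 2)*(n^4 - 2*n^3 - 25*n^2 + 26*n + 120) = (n - 3)*(n - 2)*(n^3 + n^2 - 22*n - 40) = (n - 3)*(n - 2)*(n + 4)*(n^2 - 3*n - 10) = (n - 5)*(n - 3)*(n - 2)*(n + 4)*(n + 2)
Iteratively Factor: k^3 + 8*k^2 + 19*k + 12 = (k + 1)*(k^2 + 7*k + 12) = (k + 1)*(k + 3)*(k + 4)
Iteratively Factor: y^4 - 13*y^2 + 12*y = (y)*(y^3 - 13*y + 12) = y*(y - 3)*(y^2 + 3*y - 4) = y*(y - 3)*(y + 4)*(y - 1)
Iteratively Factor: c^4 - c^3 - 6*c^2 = (c - 3)*(c^3 + 2*c^2) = c*(c - 3)*(c^2 + 2*c) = c^2*(c - 3)*(c + 2)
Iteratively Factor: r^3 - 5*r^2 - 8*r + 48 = (r + 3)*(r^2 - 8*r + 16) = (r - 4)*(r + 3)*(r - 4)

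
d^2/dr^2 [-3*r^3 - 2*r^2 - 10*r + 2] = -18*r - 4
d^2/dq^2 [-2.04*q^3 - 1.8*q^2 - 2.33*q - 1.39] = -12.24*q - 3.6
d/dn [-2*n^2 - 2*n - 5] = -4*n - 2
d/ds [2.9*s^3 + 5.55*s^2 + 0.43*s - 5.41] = 8.7*s^2 + 11.1*s + 0.43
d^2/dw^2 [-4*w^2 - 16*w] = -8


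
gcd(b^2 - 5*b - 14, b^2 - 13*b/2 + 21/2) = 1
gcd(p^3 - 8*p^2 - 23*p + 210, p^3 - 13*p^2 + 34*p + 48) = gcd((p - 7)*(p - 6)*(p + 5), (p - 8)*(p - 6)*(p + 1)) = p - 6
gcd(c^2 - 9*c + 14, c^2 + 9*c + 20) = 1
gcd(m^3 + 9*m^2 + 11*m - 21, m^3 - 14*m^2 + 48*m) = 1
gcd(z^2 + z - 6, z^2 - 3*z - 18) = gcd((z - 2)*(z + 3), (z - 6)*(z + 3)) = z + 3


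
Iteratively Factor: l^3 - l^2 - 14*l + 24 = (l - 2)*(l^2 + l - 12) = (l - 3)*(l - 2)*(l + 4)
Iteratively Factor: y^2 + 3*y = (y)*(y + 3)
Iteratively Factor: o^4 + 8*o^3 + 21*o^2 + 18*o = (o + 3)*(o^3 + 5*o^2 + 6*o) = (o + 2)*(o + 3)*(o^2 + 3*o) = (o + 2)*(o + 3)^2*(o)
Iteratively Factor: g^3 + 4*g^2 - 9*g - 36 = (g + 3)*(g^2 + g - 12) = (g + 3)*(g + 4)*(g - 3)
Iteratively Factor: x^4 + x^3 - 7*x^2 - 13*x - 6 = (x + 1)*(x^3 - 7*x - 6) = (x - 3)*(x + 1)*(x^2 + 3*x + 2) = (x - 3)*(x + 1)*(x + 2)*(x + 1)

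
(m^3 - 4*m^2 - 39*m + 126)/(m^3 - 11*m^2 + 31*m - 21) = (m + 6)/(m - 1)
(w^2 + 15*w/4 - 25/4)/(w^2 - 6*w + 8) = (4*w^2 + 15*w - 25)/(4*(w^2 - 6*w + 8))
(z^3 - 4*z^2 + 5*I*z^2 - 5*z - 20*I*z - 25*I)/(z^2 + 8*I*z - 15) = (z^2 - 4*z - 5)/(z + 3*I)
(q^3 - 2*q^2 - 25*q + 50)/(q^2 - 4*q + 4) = (q^2 - 25)/(q - 2)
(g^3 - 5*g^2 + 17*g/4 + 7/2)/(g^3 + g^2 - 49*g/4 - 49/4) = (2*g^2 - 3*g - 2)/(2*g^2 + 9*g + 7)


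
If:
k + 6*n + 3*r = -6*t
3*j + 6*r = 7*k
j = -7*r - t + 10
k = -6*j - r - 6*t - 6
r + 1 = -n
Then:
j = -870/283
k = 18/283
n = -739/283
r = 456/283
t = 508/283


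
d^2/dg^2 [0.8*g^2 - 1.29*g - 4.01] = 1.60000000000000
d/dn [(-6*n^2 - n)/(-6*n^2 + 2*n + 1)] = (-18*n^2 - 12*n - 1)/(36*n^4 - 24*n^3 - 8*n^2 + 4*n + 1)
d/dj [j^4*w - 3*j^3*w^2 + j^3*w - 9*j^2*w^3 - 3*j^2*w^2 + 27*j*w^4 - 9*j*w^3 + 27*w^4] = w*(4*j^3 - 9*j^2*w + 3*j^2 - 18*j*w^2 - 6*j*w + 27*w^3 - 9*w^2)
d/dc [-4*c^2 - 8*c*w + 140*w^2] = -8*c - 8*w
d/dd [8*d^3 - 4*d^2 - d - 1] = 24*d^2 - 8*d - 1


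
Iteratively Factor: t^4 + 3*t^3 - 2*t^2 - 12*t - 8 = (t - 2)*(t^3 + 5*t^2 + 8*t + 4) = (t - 2)*(t + 2)*(t^2 + 3*t + 2) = (t - 2)*(t + 2)^2*(t + 1)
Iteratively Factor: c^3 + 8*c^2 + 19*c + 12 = (c + 4)*(c^2 + 4*c + 3) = (c + 3)*(c + 4)*(c + 1)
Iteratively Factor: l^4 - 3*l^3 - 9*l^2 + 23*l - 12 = (l + 3)*(l^3 - 6*l^2 + 9*l - 4) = (l - 1)*(l + 3)*(l^2 - 5*l + 4) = (l - 4)*(l - 1)*(l + 3)*(l - 1)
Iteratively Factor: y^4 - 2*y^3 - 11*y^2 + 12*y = (y - 1)*(y^3 - y^2 - 12*y) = (y - 4)*(y - 1)*(y^2 + 3*y) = y*(y - 4)*(y - 1)*(y + 3)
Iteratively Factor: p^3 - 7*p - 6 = (p - 3)*(p^2 + 3*p + 2) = (p - 3)*(p + 1)*(p + 2)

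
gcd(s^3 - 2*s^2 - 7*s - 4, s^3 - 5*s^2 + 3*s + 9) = s + 1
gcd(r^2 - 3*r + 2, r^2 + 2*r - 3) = r - 1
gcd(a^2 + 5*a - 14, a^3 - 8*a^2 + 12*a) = a - 2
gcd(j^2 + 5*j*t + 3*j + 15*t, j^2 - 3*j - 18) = j + 3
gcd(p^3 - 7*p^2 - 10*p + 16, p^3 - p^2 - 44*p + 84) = 1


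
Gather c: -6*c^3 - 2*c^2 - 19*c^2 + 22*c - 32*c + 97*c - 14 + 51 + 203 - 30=-6*c^3 - 21*c^2 + 87*c + 210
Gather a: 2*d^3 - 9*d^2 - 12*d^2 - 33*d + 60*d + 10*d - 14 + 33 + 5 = 2*d^3 - 21*d^2 + 37*d + 24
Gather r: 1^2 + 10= 11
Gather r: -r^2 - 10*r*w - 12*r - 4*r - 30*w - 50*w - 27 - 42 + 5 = -r^2 + r*(-10*w - 16) - 80*w - 64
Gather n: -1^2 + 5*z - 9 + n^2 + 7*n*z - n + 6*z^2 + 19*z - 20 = n^2 + n*(7*z - 1) + 6*z^2 + 24*z - 30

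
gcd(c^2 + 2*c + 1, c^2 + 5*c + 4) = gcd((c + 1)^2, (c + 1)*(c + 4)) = c + 1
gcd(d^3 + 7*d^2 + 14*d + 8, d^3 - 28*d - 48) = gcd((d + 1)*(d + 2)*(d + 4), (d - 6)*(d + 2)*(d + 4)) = d^2 + 6*d + 8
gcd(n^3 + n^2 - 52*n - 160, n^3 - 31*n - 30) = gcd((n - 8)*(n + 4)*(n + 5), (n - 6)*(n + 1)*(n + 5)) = n + 5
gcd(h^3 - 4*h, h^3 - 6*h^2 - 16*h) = h^2 + 2*h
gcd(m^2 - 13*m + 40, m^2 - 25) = m - 5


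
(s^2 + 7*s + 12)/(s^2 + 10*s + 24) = (s + 3)/(s + 6)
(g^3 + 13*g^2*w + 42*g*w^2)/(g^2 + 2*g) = (g^2 + 13*g*w + 42*w^2)/(g + 2)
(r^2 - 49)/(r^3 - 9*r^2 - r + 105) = (r + 7)/(r^2 - 2*r - 15)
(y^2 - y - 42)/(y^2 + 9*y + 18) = (y - 7)/(y + 3)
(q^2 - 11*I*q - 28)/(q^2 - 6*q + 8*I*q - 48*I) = (q^2 - 11*I*q - 28)/(q^2 + q*(-6 + 8*I) - 48*I)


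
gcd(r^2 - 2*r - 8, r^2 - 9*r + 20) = r - 4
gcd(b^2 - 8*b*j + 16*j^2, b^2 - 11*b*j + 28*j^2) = b - 4*j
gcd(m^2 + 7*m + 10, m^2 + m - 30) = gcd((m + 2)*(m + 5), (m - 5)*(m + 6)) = 1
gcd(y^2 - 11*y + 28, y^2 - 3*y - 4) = y - 4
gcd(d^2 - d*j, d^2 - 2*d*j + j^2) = d - j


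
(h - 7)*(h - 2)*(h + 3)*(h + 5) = h^4 - h^3 - 43*h^2 - 23*h + 210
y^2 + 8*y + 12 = (y + 2)*(y + 6)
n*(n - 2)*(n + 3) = n^3 + n^2 - 6*n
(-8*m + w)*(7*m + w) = -56*m^2 - m*w + w^2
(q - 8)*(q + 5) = q^2 - 3*q - 40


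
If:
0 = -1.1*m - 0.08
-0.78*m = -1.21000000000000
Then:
No Solution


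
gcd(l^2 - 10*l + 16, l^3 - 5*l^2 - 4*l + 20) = l - 2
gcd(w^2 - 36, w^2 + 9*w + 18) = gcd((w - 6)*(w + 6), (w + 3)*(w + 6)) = w + 6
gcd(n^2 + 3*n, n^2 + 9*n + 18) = n + 3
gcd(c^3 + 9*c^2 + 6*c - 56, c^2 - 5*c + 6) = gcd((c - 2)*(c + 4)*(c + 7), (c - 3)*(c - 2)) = c - 2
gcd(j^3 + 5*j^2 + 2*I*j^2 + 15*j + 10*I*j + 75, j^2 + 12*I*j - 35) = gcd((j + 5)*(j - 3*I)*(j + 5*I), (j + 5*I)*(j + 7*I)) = j + 5*I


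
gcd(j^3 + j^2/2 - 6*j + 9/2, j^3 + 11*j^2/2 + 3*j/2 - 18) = j^2 + 3*j/2 - 9/2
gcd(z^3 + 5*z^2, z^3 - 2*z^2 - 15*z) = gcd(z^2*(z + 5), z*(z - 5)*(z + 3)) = z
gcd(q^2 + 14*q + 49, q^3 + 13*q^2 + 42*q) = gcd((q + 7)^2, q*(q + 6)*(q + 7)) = q + 7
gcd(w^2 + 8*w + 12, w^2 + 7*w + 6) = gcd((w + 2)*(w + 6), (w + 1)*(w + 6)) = w + 6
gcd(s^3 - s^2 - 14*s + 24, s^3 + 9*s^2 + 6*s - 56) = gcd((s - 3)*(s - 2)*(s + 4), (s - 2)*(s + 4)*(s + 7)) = s^2 + 2*s - 8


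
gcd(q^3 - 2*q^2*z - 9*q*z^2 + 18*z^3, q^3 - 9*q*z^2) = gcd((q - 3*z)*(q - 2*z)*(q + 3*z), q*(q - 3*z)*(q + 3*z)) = -q^2 + 9*z^2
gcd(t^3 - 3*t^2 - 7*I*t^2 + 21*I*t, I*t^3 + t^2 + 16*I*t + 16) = 1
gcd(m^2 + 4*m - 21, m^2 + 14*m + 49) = m + 7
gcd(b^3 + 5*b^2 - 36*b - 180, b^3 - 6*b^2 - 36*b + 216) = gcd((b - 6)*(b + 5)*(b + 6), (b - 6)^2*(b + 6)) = b^2 - 36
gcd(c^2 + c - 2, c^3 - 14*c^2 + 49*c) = 1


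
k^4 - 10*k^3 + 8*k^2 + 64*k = k*(k - 8)*(k - 4)*(k + 2)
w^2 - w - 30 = (w - 6)*(w + 5)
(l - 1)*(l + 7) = l^2 + 6*l - 7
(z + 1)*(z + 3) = z^2 + 4*z + 3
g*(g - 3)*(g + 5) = g^3 + 2*g^2 - 15*g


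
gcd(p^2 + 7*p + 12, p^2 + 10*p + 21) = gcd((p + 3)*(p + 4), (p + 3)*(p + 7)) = p + 3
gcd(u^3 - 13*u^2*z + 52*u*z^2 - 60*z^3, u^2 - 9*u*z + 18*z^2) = -u + 6*z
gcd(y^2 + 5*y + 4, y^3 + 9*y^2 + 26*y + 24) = y + 4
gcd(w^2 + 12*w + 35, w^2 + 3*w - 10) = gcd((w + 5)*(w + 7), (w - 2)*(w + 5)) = w + 5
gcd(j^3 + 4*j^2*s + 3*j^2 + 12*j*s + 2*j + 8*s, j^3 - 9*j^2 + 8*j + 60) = j + 2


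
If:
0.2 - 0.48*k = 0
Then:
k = 0.42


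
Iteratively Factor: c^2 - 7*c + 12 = (c - 3)*(c - 4)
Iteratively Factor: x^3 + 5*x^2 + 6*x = (x + 2)*(x^2 + 3*x) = x*(x + 2)*(x + 3)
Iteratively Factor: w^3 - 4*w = (w)*(w^2 - 4) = w*(w + 2)*(w - 2)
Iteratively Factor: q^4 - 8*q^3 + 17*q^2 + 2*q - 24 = (q - 3)*(q^3 - 5*q^2 + 2*q + 8) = (q - 4)*(q - 3)*(q^2 - q - 2) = (q - 4)*(q - 3)*(q - 2)*(q + 1)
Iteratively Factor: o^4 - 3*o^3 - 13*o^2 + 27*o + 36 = (o + 1)*(o^3 - 4*o^2 - 9*o + 36) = (o - 4)*(o + 1)*(o^2 - 9) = (o - 4)*(o + 1)*(o + 3)*(o - 3)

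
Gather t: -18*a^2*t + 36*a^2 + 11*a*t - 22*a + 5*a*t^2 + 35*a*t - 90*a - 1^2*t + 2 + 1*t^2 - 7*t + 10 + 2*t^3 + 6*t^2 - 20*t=36*a^2 - 112*a + 2*t^3 + t^2*(5*a + 7) + t*(-18*a^2 + 46*a - 28) + 12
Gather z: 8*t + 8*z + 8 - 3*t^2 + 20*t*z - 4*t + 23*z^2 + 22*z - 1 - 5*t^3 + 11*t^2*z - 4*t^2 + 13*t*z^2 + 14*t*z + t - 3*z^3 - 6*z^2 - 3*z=-5*t^3 - 7*t^2 + 5*t - 3*z^3 + z^2*(13*t + 17) + z*(11*t^2 + 34*t + 27) + 7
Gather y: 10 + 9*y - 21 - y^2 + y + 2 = -y^2 + 10*y - 9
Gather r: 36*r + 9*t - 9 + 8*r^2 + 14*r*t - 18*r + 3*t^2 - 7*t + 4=8*r^2 + r*(14*t + 18) + 3*t^2 + 2*t - 5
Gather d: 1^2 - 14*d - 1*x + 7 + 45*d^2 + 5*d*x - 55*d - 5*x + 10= 45*d^2 + d*(5*x - 69) - 6*x + 18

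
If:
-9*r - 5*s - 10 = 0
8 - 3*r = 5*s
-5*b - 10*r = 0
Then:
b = 6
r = -3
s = 17/5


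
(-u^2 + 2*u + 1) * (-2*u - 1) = 2*u^3 - 3*u^2 - 4*u - 1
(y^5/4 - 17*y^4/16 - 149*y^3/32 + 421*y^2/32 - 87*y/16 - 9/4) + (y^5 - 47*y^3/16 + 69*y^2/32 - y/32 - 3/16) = 5*y^5/4 - 17*y^4/16 - 243*y^3/32 + 245*y^2/16 - 175*y/32 - 39/16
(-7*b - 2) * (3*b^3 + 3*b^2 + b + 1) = -21*b^4 - 27*b^3 - 13*b^2 - 9*b - 2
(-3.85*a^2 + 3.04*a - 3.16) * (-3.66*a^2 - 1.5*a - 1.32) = 14.091*a^4 - 5.3514*a^3 + 12.0876*a^2 + 0.7272*a + 4.1712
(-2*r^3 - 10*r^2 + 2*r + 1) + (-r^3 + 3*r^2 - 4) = -3*r^3 - 7*r^2 + 2*r - 3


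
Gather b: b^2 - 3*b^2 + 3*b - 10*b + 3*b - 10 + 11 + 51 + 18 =-2*b^2 - 4*b + 70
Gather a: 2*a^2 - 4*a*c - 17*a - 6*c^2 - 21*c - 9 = 2*a^2 + a*(-4*c - 17) - 6*c^2 - 21*c - 9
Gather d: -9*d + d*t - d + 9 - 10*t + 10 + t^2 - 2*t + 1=d*(t - 10) + t^2 - 12*t + 20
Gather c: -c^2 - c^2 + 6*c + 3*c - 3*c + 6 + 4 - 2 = -2*c^2 + 6*c + 8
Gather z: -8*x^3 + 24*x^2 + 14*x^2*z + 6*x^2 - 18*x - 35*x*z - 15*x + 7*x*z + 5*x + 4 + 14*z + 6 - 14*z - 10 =-8*x^3 + 30*x^2 - 28*x + z*(14*x^2 - 28*x)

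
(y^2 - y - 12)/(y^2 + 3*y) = (y - 4)/y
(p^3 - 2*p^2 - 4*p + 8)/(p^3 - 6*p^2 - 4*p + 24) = (p - 2)/(p - 6)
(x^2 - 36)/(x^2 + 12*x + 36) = (x - 6)/(x + 6)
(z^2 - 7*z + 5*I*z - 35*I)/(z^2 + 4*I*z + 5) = (z - 7)/(z - I)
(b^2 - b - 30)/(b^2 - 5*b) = (b^2 - b - 30)/(b*(b - 5))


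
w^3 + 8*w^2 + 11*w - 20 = (w - 1)*(w + 4)*(w + 5)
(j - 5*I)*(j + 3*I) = j^2 - 2*I*j + 15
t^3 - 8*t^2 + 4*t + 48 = (t - 6)*(t - 4)*(t + 2)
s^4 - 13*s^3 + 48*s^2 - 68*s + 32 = (s - 8)*(s - 2)^2*(s - 1)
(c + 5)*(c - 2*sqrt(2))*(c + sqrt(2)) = c^3 - sqrt(2)*c^2 + 5*c^2 - 5*sqrt(2)*c - 4*c - 20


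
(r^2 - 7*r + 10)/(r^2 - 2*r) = (r - 5)/r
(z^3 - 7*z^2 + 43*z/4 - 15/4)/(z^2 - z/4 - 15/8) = 2*(2*z^2 - 11*z + 5)/(4*z + 5)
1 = 1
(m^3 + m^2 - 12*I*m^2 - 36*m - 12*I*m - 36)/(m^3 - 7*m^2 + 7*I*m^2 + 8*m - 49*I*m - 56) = (m^3 + m^2*(1 - 12*I) - 12*m*(3 + I) - 36)/(m^3 + 7*m^2*(-1 + I) + m*(8 - 49*I) - 56)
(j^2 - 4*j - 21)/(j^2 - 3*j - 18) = (j - 7)/(j - 6)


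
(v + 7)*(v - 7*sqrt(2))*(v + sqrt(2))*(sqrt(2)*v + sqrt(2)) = sqrt(2)*v^4 - 12*v^3 + 8*sqrt(2)*v^3 - 96*v^2 - 7*sqrt(2)*v^2 - 112*sqrt(2)*v - 84*v - 98*sqrt(2)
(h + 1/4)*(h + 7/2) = h^2 + 15*h/4 + 7/8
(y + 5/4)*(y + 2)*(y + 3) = y^3 + 25*y^2/4 + 49*y/4 + 15/2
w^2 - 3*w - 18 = (w - 6)*(w + 3)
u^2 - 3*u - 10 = (u - 5)*(u + 2)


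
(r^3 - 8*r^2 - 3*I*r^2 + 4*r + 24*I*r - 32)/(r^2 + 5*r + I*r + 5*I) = (r^2 - 4*r*(2 + I) + 32*I)/(r + 5)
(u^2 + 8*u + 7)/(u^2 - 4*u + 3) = (u^2 + 8*u + 7)/(u^2 - 4*u + 3)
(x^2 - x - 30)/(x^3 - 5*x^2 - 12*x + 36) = (x + 5)/(x^2 + x - 6)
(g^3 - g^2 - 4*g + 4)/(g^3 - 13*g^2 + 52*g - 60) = (g^2 + g - 2)/(g^2 - 11*g + 30)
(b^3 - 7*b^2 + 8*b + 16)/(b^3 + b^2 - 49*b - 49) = (b^2 - 8*b + 16)/(b^2 - 49)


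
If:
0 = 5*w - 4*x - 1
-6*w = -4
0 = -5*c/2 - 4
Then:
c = -8/5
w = 2/3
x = 7/12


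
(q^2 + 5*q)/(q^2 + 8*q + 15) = q/(q + 3)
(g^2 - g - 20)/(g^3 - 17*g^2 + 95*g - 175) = (g + 4)/(g^2 - 12*g + 35)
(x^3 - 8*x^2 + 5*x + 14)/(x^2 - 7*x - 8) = (x^2 - 9*x + 14)/(x - 8)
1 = 1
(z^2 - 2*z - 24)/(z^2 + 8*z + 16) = (z - 6)/(z + 4)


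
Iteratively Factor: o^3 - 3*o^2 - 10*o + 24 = (o - 4)*(o^2 + o - 6) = (o - 4)*(o - 2)*(o + 3)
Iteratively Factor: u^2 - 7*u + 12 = (u - 4)*(u - 3)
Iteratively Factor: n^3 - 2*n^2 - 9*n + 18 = (n + 3)*(n^2 - 5*n + 6) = (n - 3)*(n + 3)*(n - 2)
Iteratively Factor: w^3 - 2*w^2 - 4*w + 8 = (w - 2)*(w^2 - 4) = (w - 2)*(w + 2)*(w - 2)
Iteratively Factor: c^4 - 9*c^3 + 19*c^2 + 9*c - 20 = (c - 4)*(c^3 - 5*c^2 - c + 5) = (c - 5)*(c - 4)*(c^2 - 1) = (c - 5)*(c - 4)*(c + 1)*(c - 1)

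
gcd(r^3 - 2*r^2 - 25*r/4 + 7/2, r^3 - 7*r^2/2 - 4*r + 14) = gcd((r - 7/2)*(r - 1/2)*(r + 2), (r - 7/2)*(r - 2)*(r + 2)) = r^2 - 3*r/2 - 7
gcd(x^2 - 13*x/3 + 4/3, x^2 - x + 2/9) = x - 1/3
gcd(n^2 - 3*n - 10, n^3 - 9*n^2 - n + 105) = n - 5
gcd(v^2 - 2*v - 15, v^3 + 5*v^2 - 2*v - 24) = v + 3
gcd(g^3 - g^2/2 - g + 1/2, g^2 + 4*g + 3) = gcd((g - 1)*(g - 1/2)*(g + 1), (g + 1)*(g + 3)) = g + 1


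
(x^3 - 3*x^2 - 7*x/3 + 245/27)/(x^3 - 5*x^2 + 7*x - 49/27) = (3*x + 5)/(3*x - 1)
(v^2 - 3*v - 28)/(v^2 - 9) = (v^2 - 3*v - 28)/(v^2 - 9)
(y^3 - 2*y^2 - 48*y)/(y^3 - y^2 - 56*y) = (y + 6)/(y + 7)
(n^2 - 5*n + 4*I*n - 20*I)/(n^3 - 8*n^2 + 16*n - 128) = (n - 5)/(n^2 - 4*n*(2 + I) + 32*I)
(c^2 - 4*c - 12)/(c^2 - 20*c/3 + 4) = 3*(c + 2)/(3*c - 2)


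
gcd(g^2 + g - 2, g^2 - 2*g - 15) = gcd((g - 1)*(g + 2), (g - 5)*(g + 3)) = 1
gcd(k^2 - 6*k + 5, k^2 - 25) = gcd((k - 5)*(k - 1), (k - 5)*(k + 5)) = k - 5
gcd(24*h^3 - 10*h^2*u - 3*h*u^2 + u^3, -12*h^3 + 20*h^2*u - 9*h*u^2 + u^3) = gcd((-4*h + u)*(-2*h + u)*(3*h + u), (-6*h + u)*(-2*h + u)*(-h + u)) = -2*h + u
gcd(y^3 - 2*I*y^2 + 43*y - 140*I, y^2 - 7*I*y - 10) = y - 5*I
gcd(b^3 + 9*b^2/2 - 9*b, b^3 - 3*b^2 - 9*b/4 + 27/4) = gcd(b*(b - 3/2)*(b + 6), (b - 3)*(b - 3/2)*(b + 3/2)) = b - 3/2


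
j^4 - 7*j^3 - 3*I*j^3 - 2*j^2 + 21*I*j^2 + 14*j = j*(j - 7)*(j - 2*I)*(j - I)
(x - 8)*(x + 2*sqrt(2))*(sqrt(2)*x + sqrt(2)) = sqrt(2)*x^3 - 7*sqrt(2)*x^2 + 4*x^2 - 28*x - 8*sqrt(2)*x - 32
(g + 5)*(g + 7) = g^2 + 12*g + 35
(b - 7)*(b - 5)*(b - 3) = b^3 - 15*b^2 + 71*b - 105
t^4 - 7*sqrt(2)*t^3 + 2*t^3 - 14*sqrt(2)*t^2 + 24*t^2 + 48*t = t*(t + 2)*(t - 4*sqrt(2))*(t - 3*sqrt(2))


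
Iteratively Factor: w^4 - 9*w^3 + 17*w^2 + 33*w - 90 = (w - 3)*(w^3 - 6*w^2 - w + 30) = (w - 3)*(w + 2)*(w^2 - 8*w + 15) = (w - 3)^2*(w + 2)*(w - 5)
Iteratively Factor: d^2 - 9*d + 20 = (d - 5)*(d - 4)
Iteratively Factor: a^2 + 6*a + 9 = (a + 3)*(a + 3)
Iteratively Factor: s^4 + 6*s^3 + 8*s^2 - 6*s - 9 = (s + 3)*(s^3 + 3*s^2 - s - 3) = (s - 1)*(s + 3)*(s^2 + 4*s + 3) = (s - 1)*(s + 1)*(s + 3)*(s + 3)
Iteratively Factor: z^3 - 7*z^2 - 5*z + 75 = (z + 3)*(z^2 - 10*z + 25) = (z - 5)*(z + 3)*(z - 5)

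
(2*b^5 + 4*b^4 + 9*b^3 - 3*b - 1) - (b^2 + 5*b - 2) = 2*b^5 + 4*b^4 + 9*b^3 - b^2 - 8*b + 1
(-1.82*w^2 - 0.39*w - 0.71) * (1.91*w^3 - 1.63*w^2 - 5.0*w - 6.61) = -3.4762*w^5 + 2.2217*w^4 + 8.3796*w^3 + 15.1375*w^2 + 6.1279*w + 4.6931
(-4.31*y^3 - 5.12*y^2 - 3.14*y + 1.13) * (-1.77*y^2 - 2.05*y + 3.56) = 7.6287*y^5 + 17.8979*y^4 + 0.7102*y^3 - 13.7903*y^2 - 13.4949*y + 4.0228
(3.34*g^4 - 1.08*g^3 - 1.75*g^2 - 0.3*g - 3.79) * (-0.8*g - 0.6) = -2.672*g^5 - 1.14*g^4 + 2.048*g^3 + 1.29*g^2 + 3.212*g + 2.274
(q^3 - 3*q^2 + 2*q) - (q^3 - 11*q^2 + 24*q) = 8*q^2 - 22*q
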